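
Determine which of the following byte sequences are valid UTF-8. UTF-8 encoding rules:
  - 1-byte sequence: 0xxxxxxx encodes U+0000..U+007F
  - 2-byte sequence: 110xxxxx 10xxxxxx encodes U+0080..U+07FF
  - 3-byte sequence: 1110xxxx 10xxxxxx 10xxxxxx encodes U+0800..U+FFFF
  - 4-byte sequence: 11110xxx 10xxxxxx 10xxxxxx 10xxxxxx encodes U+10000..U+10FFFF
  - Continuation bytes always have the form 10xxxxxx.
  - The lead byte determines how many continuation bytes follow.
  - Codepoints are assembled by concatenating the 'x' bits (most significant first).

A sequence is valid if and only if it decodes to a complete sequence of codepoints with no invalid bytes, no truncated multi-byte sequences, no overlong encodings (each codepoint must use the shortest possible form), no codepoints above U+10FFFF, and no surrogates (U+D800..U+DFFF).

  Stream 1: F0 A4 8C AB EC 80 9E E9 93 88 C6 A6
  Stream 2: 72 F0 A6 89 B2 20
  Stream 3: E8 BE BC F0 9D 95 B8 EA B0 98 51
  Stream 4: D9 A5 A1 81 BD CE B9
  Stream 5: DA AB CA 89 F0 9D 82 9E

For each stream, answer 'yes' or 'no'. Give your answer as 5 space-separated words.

Stream 1: decodes cleanly. VALID
Stream 2: decodes cleanly. VALID
Stream 3: decodes cleanly. VALID
Stream 4: error at byte offset 2. INVALID
Stream 5: decodes cleanly. VALID

Answer: yes yes yes no yes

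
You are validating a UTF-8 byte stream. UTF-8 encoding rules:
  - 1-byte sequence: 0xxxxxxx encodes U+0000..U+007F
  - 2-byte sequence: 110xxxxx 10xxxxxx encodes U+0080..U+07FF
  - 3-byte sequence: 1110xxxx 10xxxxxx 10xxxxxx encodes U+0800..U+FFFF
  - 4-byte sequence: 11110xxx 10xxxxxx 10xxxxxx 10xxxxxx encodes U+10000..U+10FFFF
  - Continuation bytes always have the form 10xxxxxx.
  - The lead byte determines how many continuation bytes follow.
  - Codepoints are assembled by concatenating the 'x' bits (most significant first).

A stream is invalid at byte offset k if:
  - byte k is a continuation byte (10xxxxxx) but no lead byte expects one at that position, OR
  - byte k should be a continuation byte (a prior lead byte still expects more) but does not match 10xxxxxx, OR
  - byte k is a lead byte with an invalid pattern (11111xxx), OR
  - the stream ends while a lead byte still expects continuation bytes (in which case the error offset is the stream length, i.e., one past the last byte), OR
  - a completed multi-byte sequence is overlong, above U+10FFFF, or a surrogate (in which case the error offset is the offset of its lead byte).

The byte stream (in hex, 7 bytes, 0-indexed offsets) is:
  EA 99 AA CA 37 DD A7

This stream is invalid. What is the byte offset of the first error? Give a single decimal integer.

Answer: 4

Derivation:
Byte[0]=EA: 3-byte lead, need 2 cont bytes. acc=0xA
Byte[1]=99: continuation. acc=(acc<<6)|0x19=0x299
Byte[2]=AA: continuation. acc=(acc<<6)|0x2A=0xA66A
Completed: cp=U+A66A (starts at byte 0)
Byte[3]=CA: 2-byte lead, need 1 cont bytes. acc=0xA
Byte[4]=37: expected 10xxxxxx continuation. INVALID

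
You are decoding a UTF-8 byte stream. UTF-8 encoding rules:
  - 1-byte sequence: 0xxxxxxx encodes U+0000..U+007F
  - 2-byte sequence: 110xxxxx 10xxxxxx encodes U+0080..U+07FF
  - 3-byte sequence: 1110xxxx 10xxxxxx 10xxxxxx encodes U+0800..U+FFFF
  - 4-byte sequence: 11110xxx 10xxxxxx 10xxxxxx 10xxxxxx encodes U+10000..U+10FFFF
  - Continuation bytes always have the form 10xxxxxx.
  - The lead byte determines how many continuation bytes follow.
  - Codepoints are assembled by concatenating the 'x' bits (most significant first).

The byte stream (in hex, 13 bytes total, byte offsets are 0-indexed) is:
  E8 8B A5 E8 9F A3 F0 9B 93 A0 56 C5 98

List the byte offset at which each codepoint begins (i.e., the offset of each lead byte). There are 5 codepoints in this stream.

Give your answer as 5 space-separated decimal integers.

Answer: 0 3 6 10 11

Derivation:
Byte[0]=E8: 3-byte lead, need 2 cont bytes. acc=0x8
Byte[1]=8B: continuation. acc=(acc<<6)|0x0B=0x20B
Byte[2]=A5: continuation. acc=(acc<<6)|0x25=0x82E5
Completed: cp=U+82E5 (starts at byte 0)
Byte[3]=E8: 3-byte lead, need 2 cont bytes. acc=0x8
Byte[4]=9F: continuation. acc=(acc<<6)|0x1F=0x21F
Byte[5]=A3: continuation. acc=(acc<<6)|0x23=0x87E3
Completed: cp=U+87E3 (starts at byte 3)
Byte[6]=F0: 4-byte lead, need 3 cont bytes. acc=0x0
Byte[7]=9B: continuation. acc=(acc<<6)|0x1B=0x1B
Byte[8]=93: continuation. acc=(acc<<6)|0x13=0x6D3
Byte[9]=A0: continuation. acc=(acc<<6)|0x20=0x1B4E0
Completed: cp=U+1B4E0 (starts at byte 6)
Byte[10]=56: 1-byte ASCII. cp=U+0056
Byte[11]=C5: 2-byte lead, need 1 cont bytes. acc=0x5
Byte[12]=98: continuation. acc=(acc<<6)|0x18=0x158
Completed: cp=U+0158 (starts at byte 11)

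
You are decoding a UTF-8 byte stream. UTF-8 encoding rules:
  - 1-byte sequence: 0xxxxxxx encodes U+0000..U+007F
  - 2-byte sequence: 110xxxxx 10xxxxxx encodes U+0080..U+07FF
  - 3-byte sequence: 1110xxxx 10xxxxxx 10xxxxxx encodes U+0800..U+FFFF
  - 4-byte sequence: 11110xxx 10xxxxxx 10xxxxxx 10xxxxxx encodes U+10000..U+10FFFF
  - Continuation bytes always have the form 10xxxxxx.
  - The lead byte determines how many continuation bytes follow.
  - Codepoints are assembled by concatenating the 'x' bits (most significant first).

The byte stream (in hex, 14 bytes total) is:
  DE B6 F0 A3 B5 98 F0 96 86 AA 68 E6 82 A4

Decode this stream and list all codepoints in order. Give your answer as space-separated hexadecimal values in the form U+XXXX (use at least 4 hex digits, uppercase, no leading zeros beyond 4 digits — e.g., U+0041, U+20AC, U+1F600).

Byte[0]=DE: 2-byte lead, need 1 cont bytes. acc=0x1E
Byte[1]=B6: continuation. acc=(acc<<6)|0x36=0x7B6
Completed: cp=U+07B6 (starts at byte 0)
Byte[2]=F0: 4-byte lead, need 3 cont bytes. acc=0x0
Byte[3]=A3: continuation. acc=(acc<<6)|0x23=0x23
Byte[4]=B5: continuation. acc=(acc<<6)|0x35=0x8F5
Byte[5]=98: continuation. acc=(acc<<6)|0x18=0x23D58
Completed: cp=U+23D58 (starts at byte 2)
Byte[6]=F0: 4-byte lead, need 3 cont bytes. acc=0x0
Byte[7]=96: continuation. acc=(acc<<6)|0x16=0x16
Byte[8]=86: continuation. acc=(acc<<6)|0x06=0x586
Byte[9]=AA: continuation. acc=(acc<<6)|0x2A=0x161AA
Completed: cp=U+161AA (starts at byte 6)
Byte[10]=68: 1-byte ASCII. cp=U+0068
Byte[11]=E6: 3-byte lead, need 2 cont bytes. acc=0x6
Byte[12]=82: continuation. acc=(acc<<6)|0x02=0x182
Byte[13]=A4: continuation. acc=(acc<<6)|0x24=0x60A4
Completed: cp=U+60A4 (starts at byte 11)

Answer: U+07B6 U+23D58 U+161AA U+0068 U+60A4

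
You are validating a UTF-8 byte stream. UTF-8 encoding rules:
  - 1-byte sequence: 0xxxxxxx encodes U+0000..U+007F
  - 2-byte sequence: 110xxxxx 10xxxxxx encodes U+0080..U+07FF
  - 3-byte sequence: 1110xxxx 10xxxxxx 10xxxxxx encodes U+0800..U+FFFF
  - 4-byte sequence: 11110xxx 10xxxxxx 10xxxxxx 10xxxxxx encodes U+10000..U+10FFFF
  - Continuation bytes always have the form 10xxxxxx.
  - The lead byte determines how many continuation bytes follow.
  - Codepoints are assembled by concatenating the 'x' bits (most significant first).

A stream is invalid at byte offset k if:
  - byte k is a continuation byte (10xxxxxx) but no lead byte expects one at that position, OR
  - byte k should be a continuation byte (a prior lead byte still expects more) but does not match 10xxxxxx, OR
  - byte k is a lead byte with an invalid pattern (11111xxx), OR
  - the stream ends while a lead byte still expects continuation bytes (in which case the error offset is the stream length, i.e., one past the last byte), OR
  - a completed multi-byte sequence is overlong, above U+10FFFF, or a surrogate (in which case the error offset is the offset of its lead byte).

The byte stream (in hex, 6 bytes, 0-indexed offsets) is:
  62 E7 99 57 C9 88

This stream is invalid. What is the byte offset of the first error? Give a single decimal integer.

Byte[0]=62: 1-byte ASCII. cp=U+0062
Byte[1]=E7: 3-byte lead, need 2 cont bytes. acc=0x7
Byte[2]=99: continuation. acc=(acc<<6)|0x19=0x1D9
Byte[3]=57: expected 10xxxxxx continuation. INVALID

Answer: 3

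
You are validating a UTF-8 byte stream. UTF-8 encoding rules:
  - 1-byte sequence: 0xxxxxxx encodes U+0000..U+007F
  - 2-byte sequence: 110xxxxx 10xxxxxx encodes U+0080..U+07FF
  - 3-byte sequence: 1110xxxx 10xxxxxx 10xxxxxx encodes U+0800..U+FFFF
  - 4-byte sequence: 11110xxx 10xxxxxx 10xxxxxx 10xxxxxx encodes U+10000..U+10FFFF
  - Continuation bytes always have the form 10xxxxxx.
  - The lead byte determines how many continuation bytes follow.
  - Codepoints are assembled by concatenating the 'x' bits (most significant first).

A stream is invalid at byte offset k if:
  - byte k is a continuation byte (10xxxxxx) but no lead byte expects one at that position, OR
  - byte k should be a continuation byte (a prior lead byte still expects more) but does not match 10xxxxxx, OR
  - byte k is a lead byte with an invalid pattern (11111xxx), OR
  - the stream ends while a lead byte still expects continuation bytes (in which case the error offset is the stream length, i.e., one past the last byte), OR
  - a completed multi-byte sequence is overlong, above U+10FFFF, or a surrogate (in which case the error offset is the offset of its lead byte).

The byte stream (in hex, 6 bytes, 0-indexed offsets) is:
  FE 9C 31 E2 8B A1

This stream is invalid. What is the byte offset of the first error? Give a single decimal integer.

Byte[0]=FE: INVALID lead byte (not 0xxx/110x/1110/11110)

Answer: 0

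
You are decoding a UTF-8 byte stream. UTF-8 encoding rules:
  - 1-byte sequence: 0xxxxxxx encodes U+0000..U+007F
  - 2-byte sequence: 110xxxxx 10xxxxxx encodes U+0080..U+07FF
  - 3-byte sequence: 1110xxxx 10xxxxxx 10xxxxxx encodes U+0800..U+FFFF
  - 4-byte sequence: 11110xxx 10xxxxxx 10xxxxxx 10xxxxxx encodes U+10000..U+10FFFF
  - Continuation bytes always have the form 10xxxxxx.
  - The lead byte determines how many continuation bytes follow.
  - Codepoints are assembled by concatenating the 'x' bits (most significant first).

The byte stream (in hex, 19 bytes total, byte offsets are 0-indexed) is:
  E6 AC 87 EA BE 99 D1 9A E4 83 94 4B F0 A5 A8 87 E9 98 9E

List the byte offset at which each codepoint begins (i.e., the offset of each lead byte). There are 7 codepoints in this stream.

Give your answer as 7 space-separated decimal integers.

Answer: 0 3 6 8 11 12 16

Derivation:
Byte[0]=E6: 3-byte lead, need 2 cont bytes. acc=0x6
Byte[1]=AC: continuation. acc=(acc<<6)|0x2C=0x1AC
Byte[2]=87: continuation. acc=(acc<<6)|0x07=0x6B07
Completed: cp=U+6B07 (starts at byte 0)
Byte[3]=EA: 3-byte lead, need 2 cont bytes. acc=0xA
Byte[4]=BE: continuation. acc=(acc<<6)|0x3E=0x2BE
Byte[5]=99: continuation. acc=(acc<<6)|0x19=0xAF99
Completed: cp=U+AF99 (starts at byte 3)
Byte[6]=D1: 2-byte lead, need 1 cont bytes. acc=0x11
Byte[7]=9A: continuation. acc=(acc<<6)|0x1A=0x45A
Completed: cp=U+045A (starts at byte 6)
Byte[8]=E4: 3-byte lead, need 2 cont bytes. acc=0x4
Byte[9]=83: continuation. acc=(acc<<6)|0x03=0x103
Byte[10]=94: continuation. acc=(acc<<6)|0x14=0x40D4
Completed: cp=U+40D4 (starts at byte 8)
Byte[11]=4B: 1-byte ASCII. cp=U+004B
Byte[12]=F0: 4-byte lead, need 3 cont bytes. acc=0x0
Byte[13]=A5: continuation. acc=(acc<<6)|0x25=0x25
Byte[14]=A8: continuation. acc=(acc<<6)|0x28=0x968
Byte[15]=87: continuation. acc=(acc<<6)|0x07=0x25A07
Completed: cp=U+25A07 (starts at byte 12)
Byte[16]=E9: 3-byte lead, need 2 cont bytes. acc=0x9
Byte[17]=98: continuation. acc=(acc<<6)|0x18=0x258
Byte[18]=9E: continuation. acc=(acc<<6)|0x1E=0x961E
Completed: cp=U+961E (starts at byte 16)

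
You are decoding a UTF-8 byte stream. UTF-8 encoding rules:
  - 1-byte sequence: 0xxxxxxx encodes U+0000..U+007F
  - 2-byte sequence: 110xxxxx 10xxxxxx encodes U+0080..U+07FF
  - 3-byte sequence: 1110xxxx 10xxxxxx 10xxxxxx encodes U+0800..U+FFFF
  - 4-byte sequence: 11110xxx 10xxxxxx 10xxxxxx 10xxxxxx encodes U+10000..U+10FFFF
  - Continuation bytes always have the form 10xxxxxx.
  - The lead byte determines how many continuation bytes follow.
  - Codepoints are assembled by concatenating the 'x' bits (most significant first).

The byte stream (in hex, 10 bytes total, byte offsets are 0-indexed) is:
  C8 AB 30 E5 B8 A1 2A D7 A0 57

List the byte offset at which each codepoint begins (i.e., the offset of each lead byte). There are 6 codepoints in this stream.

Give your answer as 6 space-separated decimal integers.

Byte[0]=C8: 2-byte lead, need 1 cont bytes. acc=0x8
Byte[1]=AB: continuation. acc=(acc<<6)|0x2B=0x22B
Completed: cp=U+022B (starts at byte 0)
Byte[2]=30: 1-byte ASCII. cp=U+0030
Byte[3]=E5: 3-byte lead, need 2 cont bytes. acc=0x5
Byte[4]=B8: continuation. acc=(acc<<6)|0x38=0x178
Byte[5]=A1: continuation. acc=(acc<<6)|0x21=0x5E21
Completed: cp=U+5E21 (starts at byte 3)
Byte[6]=2A: 1-byte ASCII. cp=U+002A
Byte[7]=D7: 2-byte lead, need 1 cont bytes. acc=0x17
Byte[8]=A0: continuation. acc=(acc<<6)|0x20=0x5E0
Completed: cp=U+05E0 (starts at byte 7)
Byte[9]=57: 1-byte ASCII. cp=U+0057

Answer: 0 2 3 6 7 9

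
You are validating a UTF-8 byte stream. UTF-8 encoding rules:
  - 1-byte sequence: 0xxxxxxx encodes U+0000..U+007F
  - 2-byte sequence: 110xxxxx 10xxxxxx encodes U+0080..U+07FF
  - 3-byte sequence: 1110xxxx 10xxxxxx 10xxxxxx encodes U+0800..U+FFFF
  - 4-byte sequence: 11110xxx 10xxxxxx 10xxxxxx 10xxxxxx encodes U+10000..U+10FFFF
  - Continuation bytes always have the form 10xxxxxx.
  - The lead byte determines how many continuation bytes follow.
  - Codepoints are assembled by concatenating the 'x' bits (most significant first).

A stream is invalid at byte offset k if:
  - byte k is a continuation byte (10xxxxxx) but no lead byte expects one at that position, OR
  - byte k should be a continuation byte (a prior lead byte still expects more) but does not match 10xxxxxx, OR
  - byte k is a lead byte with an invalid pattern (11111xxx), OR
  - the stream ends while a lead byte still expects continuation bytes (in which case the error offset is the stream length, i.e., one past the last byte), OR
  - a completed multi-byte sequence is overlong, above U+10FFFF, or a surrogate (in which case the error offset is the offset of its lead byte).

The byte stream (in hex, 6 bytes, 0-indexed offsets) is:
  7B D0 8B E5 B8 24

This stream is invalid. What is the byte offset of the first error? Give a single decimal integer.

Byte[0]=7B: 1-byte ASCII. cp=U+007B
Byte[1]=D0: 2-byte lead, need 1 cont bytes. acc=0x10
Byte[2]=8B: continuation. acc=(acc<<6)|0x0B=0x40B
Completed: cp=U+040B (starts at byte 1)
Byte[3]=E5: 3-byte lead, need 2 cont bytes. acc=0x5
Byte[4]=B8: continuation. acc=(acc<<6)|0x38=0x178
Byte[5]=24: expected 10xxxxxx continuation. INVALID

Answer: 5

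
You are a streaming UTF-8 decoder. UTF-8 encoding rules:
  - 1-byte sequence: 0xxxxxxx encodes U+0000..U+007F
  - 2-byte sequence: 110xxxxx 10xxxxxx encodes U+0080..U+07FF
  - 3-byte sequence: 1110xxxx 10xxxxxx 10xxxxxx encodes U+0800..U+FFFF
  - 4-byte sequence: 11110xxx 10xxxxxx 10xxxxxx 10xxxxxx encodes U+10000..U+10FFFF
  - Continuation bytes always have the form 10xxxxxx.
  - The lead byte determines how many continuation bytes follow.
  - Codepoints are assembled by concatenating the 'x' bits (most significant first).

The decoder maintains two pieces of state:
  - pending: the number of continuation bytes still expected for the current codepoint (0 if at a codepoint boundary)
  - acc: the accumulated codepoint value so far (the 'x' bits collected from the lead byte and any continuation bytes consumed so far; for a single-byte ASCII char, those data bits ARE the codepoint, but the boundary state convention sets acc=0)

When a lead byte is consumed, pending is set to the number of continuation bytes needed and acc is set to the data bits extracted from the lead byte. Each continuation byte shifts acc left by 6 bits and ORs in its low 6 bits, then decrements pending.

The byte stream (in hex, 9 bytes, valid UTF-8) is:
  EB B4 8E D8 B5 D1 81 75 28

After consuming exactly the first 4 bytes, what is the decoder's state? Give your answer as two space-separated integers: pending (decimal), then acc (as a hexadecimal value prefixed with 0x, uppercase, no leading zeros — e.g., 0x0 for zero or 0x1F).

Byte[0]=EB: 3-byte lead. pending=2, acc=0xB
Byte[1]=B4: continuation. acc=(acc<<6)|0x34=0x2F4, pending=1
Byte[2]=8E: continuation. acc=(acc<<6)|0x0E=0xBD0E, pending=0
Byte[3]=D8: 2-byte lead. pending=1, acc=0x18

Answer: 1 0x18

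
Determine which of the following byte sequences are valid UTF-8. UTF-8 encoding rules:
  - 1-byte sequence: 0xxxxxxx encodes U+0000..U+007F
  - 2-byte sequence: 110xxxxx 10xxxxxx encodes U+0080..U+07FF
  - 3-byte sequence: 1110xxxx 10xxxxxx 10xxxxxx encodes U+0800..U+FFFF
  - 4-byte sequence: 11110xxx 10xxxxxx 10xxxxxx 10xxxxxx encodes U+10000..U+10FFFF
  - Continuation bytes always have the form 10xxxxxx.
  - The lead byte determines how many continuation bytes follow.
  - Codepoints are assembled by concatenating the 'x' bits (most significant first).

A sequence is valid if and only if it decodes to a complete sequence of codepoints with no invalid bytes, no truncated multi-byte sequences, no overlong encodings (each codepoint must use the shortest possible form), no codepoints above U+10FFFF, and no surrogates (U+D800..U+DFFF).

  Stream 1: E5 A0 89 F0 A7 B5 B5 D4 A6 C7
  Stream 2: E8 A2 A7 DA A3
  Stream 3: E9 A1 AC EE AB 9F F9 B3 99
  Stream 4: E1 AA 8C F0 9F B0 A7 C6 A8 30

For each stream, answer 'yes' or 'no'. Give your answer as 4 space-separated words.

Stream 1: error at byte offset 10. INVALID
Stream 2: decodes cleanly. VALID
Stream 3: error at byte offset 6. INVALID
Stream 4: decodes cleanly. VALID

Answer: no yes no yes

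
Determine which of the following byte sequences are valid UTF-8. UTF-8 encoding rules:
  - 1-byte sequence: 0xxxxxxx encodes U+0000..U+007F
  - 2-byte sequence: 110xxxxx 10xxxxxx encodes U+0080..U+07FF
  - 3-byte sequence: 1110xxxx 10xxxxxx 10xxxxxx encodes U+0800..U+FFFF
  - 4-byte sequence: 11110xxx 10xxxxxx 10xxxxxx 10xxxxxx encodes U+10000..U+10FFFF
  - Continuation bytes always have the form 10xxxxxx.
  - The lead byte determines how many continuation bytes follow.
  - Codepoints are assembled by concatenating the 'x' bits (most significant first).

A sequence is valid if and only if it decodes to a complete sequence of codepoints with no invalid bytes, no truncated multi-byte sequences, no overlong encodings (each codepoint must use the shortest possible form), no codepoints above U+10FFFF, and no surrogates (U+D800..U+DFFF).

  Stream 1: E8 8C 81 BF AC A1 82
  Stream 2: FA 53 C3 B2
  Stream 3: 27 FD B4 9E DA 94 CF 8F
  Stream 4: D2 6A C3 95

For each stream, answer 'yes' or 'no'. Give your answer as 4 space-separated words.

Answer: no no no no

Derivation:
Stream 1: error at byte offset 3. INVALID
Stream 2: error at byte offset 0. INVALID
Stream 3: error at byte offset 1. INVALID
Stream 4: error at byte offset 1. INVALID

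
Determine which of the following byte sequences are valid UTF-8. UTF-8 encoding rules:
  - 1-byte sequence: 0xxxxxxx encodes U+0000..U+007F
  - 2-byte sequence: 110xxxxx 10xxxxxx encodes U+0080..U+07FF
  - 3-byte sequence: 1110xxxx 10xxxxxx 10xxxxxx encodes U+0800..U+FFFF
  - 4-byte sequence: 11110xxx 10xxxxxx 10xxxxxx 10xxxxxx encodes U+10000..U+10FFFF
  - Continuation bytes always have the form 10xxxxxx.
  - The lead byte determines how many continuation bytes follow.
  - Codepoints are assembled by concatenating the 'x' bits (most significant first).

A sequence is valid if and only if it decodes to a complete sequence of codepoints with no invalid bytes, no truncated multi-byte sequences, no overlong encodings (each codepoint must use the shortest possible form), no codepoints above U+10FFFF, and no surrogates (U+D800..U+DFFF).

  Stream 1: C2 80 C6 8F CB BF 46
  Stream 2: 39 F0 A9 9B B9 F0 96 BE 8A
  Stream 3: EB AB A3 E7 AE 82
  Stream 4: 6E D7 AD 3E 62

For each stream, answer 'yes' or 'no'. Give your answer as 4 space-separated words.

Stream 1: decodes cleanly. VALID
Stream 2: decodes cleanly. VALID
Stream 3: decodes cleanly. VALID
Stream 4: decodes cleanly. VALID

Answer: yes yes yes yes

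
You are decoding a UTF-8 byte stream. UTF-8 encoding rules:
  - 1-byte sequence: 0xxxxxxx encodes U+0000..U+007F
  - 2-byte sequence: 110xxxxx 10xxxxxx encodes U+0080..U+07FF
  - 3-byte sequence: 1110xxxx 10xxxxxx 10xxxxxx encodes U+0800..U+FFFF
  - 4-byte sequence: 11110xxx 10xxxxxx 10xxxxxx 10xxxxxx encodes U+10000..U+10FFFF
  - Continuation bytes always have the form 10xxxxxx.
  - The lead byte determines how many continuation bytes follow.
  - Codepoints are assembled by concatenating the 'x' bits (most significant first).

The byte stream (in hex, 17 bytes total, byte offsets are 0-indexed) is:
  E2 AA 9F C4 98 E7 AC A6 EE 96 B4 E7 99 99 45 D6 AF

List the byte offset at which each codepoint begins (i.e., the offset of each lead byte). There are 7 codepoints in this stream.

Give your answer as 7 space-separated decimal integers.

Byte[0]=E2: 3-byte lead, need 2 cont bytes. acc=0x2
Byte[1]=AA: continuation. acc=(acc<<6)|0x2A=0xAA
Byte[2]=9F: continuation. acc=(acc<<6)|0x1F=0x2A9F
Completed: cp=U+2A9F (starts at byte 0)
Byte[3]=C4: 2-byte lead, need 1 cont bytes. acc=0x4
Byte[4]=98: continuation. acc=(acc<<6)|0x18=0x118
Completed: cp=U+0118 (starts at byte 3)
Byte[5]=E7: 3-byte lead, need 2 cont bytes. acc=0x7
Byte[6]=AC: continuation. acc=(acc<<6)|0x2C=0x1EC
Byte[7]=A6: continuation. acc=(acc<<6)|0x26=0x7B26
Completed: cp=U+7B26 (starts at byte 5)
Byte[8]=EE: 3-byte lead, need 2 cont bytes. acc=0xE
Byte[9]=96: continuation. acc=(acc<<6)|0x16=0x396
Byte[10]=B4: continuation. acc=(acc<<6)|0x34=0xE5B4
Completed: cp=U+E5B4 (starts at byte 8)
Byte[11]=E7: 3-byte lead, need 2 cont bytes. acc=0x7
Byte[12]=99: continuation. acc=(acc<<6)|0x19=0x1D9
Byte[13]=99: continuation. acc=(acc<<6)|0x19=0x7659
Completed: cp=U+7659 (starts at byte 11)
Byte[14]=45: 1-byte ASCII. cp=U+0045
Byte[15]=D6: 2-byte lead, need 1 cont bytes. acc=0x16
Byte[16]=AF: continuation. acc=(acc<<6)|0x2F=0x5AF
Completed: cp=U+05AF (starts at byte 15)

Answer: 0 3 5 8 11 14 15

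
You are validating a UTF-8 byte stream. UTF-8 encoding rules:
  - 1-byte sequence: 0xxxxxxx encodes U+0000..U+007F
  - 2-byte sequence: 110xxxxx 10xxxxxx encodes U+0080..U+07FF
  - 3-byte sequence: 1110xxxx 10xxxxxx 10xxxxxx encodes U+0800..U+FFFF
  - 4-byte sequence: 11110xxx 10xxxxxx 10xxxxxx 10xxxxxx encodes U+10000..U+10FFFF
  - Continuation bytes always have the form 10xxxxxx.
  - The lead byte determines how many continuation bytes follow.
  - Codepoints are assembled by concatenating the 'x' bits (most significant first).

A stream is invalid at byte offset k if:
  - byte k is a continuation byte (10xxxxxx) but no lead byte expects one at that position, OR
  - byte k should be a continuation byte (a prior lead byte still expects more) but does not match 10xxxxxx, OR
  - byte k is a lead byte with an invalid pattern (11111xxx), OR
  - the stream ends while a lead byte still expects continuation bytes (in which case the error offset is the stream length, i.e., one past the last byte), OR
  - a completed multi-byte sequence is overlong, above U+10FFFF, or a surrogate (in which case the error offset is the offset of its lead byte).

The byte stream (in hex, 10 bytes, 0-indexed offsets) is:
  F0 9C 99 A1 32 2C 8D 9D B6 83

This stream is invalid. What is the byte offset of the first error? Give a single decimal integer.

Answer: 6

Derivation:
Byte[0]=F0: 4-byte lead, need 3 cont bytes. acc=0x0
Byte[1]=9C: continuation. acc=(acc<<6)|0x1C=0x1C
Byte[2]=99: continuation. acc=(acc<<6)|0x19=0x719
Byte[3]=A1: continuation. acc=(acc<<6)|0x21=0x1C661
Completed: cp=U+1C661 (starts at byte 0)
Byte[4]=32: 1-byte ASCII. cp=U+0032
Byte[5]=2C: 1-byte ASCII. cp=U+002C
Byte[6]=8D: INVALID lead byte (not 0xxx/110x/1110/11110)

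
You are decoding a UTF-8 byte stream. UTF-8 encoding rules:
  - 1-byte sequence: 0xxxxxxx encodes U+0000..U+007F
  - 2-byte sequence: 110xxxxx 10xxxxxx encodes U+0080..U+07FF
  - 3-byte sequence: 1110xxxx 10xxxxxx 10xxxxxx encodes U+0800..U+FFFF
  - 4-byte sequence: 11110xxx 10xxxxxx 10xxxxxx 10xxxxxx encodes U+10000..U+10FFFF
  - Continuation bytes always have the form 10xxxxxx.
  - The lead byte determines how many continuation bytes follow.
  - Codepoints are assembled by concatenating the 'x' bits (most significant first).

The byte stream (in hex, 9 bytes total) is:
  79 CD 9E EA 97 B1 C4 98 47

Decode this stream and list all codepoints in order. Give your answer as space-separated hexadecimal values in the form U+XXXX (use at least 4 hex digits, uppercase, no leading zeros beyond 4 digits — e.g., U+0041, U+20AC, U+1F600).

Byte[0]=79: 1-byte ASCII. cp=U+0079
Byte[1]=CD: 2-byte lead, need 1 cont bytes. acc=0xD
Byte[2]=9E: continuation. acc=(acc<<6)|0x1E=0x35E
Completed: cp=U+035E (starts at byte 1)
Byte[3]=EA: 3-byte lead, need 2 cont bytes. acc=0xA
Byte[4]=97: continuation. acc=(acc<<6)|0x17=0x297
Byte[5]=B1: continuation. acc=(acc<<6)|0x31=0xA5F1
Completed: cp=U+A5F1 (starts at byte 3)
Byte[6]=C4: 2-byte lead, need 1 cont bytes. acc=0x4
Byte[7]=98: continuation. acc=(acc<<6)|0x18=0x118
Completed: cp=U+0118 (starts at byte 6)
Byte[8]=47: 1-byte ASCII. cp=U+0047

Answer: U+0079 U+035E U+A5F1 U+0118 U+0047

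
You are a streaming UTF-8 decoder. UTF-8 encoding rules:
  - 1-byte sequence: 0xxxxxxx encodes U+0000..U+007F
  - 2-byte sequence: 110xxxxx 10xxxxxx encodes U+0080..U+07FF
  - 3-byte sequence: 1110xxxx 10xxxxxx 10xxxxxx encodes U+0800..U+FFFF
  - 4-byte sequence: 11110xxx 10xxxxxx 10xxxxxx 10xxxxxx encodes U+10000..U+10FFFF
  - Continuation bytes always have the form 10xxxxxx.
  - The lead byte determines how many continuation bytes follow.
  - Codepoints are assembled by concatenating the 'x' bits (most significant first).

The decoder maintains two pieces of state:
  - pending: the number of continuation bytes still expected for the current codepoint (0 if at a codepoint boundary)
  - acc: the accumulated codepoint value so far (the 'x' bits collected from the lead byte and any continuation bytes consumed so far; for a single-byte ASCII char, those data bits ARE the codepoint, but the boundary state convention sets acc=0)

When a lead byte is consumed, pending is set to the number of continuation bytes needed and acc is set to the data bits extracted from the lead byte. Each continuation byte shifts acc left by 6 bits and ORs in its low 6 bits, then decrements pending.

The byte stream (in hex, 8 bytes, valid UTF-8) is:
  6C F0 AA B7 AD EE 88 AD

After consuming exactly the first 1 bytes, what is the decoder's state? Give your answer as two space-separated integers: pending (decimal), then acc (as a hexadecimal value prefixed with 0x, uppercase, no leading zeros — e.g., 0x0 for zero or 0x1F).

Answer: 0 0x0

Derivation:
Byte[0]=6C: 1-byte. pending=0, acc=0x0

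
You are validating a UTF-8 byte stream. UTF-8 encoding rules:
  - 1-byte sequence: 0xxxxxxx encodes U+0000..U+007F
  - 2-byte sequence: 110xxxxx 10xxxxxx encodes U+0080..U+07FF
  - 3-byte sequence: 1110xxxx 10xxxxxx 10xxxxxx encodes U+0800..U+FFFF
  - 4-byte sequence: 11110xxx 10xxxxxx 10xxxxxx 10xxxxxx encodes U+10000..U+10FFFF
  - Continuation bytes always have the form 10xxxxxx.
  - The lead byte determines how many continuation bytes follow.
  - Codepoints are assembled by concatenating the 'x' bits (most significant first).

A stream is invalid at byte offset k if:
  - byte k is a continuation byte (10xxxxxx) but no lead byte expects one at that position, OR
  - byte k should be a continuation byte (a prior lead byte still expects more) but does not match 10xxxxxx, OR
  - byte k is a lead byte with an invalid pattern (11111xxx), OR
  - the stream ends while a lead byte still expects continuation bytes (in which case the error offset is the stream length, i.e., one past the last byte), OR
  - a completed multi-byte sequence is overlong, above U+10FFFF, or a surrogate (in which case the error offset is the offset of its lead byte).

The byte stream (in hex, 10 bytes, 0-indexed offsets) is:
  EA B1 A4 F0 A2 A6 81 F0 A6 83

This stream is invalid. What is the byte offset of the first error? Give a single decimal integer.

Answer: 10

Derivation:
Byte[0]=EA: 3-byte lead, need 2 cont bytes. acc=0xA
Byte[1]=B1: continuation. acc=(acc<<6)|0x31=0x2B1
Byte[2]=A4: continuation. acc=(acc<<6)|0x24=0xAC64
Completed: cp=U+AC64 (starts at byte 0)
Byte[3]=F0: 4-byte lead, need 3 cont bytes. acc=0x0
Byte[4]=A2: continuation. acc=(acc<<6)|0x22=0x22
Byte[5]=A6: continuation. acc=(acc<<6)|0x26=0x8A6
Byte[6]=81: continuation. acc=(acc<<6)|0x01=0x22981
Completed: cp=U+22981 (starts at byte 3)
Byte[7]=F0: 4-byte lead, need 3 cont bytes. acc=0x0
Byte[8]=A6: continuation. acc=(acc<<6)|0x26=0x26
Byte[9]=83: continuation. acc=(acc<<6)|0x03=0x983
Byte[10]: stream ended, expected continuation. INVALID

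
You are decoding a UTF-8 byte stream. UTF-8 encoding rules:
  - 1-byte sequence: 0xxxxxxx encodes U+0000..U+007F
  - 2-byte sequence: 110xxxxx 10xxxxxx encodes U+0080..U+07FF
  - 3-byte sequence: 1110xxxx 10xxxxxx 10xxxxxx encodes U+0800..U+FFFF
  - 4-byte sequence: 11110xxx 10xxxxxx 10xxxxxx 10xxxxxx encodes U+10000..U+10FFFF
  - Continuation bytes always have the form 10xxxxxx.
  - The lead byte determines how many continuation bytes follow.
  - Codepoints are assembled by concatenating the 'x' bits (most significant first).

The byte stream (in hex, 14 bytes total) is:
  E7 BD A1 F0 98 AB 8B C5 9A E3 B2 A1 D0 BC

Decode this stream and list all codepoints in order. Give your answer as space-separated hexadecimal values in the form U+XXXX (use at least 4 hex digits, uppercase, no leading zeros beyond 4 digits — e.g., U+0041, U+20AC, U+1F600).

Byte[0]=E7: 3-byte lead, need 2 cont bytes. acc=0x7
Byte[1]=BD: continuation. acc=(acc<<6)|0x3D=0x1FD
Byte[2]=A1: continuation. acc=(acc<<6)|0x21=0x7F61
Completed: cp=U+7F61 (starts at byte 0)
Byte[3]=F0: 4-byte lead, need 3 cont bytes. acc=0x0
Byte[4]=98: continuation. acc=(acc<<6)|0x18=0x18
Byte[5]=AB: continuation. acc=(acc<<6)|0x2B=0x62B
Byte[6]=8B: continuation. acc=(acc<<6)|0x0B=0x18ACB
Completed: cp=U+18ACB (starts at byte 3)
Byte[7]=C5: 2-byte lead, need 1 cont bytes. acc=0x5
Byte[8]=9A: continuation. acc=(acc<<6)|0x1A=0x15A
Completed: cp=U+015A (starts at byte 7)
Byte[9]=E3: 3-byte lead, need 2 cont bytes. acc=0x3
Byte[10]=B2: continuation. acc=(acc<<6)|0x32=0xF2
Byte[11]=A1: continuation. acc=(acc<<6)|0x21=0x3CA1
Completed: cp=U+3CA1 (starts at byte 9)
Byte[12]=D0: 2-byte lead, need 1 cont bytes. acc=0x10
Byte[13]=BC: continuation. acc=(acc<<6)|0x3C=0x43C
Completed: cp=U+043C (starts at byte 12)

Answer: U+7F61 U+18ACB U+015A U+3CA1 U+043C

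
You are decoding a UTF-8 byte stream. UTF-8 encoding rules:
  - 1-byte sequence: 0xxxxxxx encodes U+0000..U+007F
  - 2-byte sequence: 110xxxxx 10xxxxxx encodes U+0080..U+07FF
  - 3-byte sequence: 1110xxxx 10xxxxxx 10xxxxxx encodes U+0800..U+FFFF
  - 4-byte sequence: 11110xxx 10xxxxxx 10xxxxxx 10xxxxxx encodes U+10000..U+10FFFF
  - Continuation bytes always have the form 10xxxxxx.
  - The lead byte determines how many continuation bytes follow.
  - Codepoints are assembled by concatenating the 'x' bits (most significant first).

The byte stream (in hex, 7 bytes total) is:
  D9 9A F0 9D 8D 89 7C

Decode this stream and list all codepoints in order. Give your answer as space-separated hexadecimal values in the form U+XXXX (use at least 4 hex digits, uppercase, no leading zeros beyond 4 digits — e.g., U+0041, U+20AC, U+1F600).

Byte[0]=D9: 2-byte lead, need 1 cont bytes. acc=0x19
Byte[1]=9A: continuation. acc=(acc<<6)|0x1A=0x65A
Completed: cp=U+065A (starts at byte 0)
Byte[2]=F0: 4-byte lead, need 3 cont bytes. acc=0x0
Byte[3]=9D: continuation. acc=(acc<<6)|0x1D=0x1D
Byte[4]=8D: continuation. acc=(acc<<6)|0x0D=0x74D
Byte[5]=89: continuation. acc=(acc<<6)|0x09=0x1D349
Completed: cp=U+1D349 (starts at byte 2)
Byte[6]=7C: 1-byte ASCII. cp=U+007C

Answer: U+065A U+1D349 U+007C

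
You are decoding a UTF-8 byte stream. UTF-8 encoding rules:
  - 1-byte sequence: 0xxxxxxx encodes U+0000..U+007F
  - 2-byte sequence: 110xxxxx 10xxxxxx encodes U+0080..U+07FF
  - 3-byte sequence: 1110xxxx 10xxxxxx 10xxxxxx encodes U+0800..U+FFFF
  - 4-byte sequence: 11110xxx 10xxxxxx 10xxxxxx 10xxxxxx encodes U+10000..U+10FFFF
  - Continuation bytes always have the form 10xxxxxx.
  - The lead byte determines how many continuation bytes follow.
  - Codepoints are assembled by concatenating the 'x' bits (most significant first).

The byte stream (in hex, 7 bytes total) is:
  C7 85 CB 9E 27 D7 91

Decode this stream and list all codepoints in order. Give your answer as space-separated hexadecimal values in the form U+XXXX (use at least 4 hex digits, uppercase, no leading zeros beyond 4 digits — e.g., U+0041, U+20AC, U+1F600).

Answer: U+01C5 U+02DE U+0027 U+05D1

Derivation:
Byte[0]=C7: 2-byte lead, need 1 cont bytes. acc=0x7
Byte[1]=85: continuation. acc=(acc<<6)|0x05=0x1C5
Completed: cp=U+01C5 (starts at byte 0)
Byte[2]=CB: 2-byte lead, need 1 cont bytes. acc=0xB
Byte[3]=9E: continuation. acc=(acc<<6)|0x1E=0x2DE
Completed: cp=U+02DE (starts at byte 2)
Byte[4]=27: 1-byte ASCII. cp=U+0027
Byte[5]=D7: 2-byte lead, need 1 cont bytes. acc=0x17
Byte[6]=91: continuation. acc=(acc<<6)|0x11=0x5D1
Completed: cp=U+05D1 (starts at byte 5)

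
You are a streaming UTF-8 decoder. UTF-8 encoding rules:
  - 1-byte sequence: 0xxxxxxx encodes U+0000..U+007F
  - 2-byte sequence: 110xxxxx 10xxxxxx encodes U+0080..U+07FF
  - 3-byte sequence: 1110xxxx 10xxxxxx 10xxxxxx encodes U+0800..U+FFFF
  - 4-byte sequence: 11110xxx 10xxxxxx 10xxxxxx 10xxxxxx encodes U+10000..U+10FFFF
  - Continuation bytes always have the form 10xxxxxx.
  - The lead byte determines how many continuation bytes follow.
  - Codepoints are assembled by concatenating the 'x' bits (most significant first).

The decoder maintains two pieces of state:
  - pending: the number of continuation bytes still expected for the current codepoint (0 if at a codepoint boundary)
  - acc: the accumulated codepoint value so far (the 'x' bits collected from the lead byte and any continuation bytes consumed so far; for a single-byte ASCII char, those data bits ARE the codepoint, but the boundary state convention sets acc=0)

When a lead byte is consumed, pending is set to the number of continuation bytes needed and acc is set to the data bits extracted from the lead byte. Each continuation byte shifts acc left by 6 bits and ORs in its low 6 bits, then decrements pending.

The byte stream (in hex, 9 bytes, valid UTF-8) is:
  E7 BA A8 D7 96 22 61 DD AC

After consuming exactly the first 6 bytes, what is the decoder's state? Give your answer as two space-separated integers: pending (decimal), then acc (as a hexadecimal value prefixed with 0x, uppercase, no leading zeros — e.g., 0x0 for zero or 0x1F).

Byte[0]=E7: 3-byte lead. pending=2, acc=0x7
Byte[1]=BA: continuation. acc=(acc<<6)|0x3A=0x1FA, pending=1
Byte[2]=A8: continuation. acc=(acc<<6)|0x28=0x7EA8, pending=0
Byte[3]=D7: 2-byte lead. pending=1, acc=0x17
Byte[4]=96: continuation. acc=(acc<<6)|0x16=0x5D6, pending=0
Byte[5]=22: 1-byte. pending=0, acc=0x0

Answer: 0 0x0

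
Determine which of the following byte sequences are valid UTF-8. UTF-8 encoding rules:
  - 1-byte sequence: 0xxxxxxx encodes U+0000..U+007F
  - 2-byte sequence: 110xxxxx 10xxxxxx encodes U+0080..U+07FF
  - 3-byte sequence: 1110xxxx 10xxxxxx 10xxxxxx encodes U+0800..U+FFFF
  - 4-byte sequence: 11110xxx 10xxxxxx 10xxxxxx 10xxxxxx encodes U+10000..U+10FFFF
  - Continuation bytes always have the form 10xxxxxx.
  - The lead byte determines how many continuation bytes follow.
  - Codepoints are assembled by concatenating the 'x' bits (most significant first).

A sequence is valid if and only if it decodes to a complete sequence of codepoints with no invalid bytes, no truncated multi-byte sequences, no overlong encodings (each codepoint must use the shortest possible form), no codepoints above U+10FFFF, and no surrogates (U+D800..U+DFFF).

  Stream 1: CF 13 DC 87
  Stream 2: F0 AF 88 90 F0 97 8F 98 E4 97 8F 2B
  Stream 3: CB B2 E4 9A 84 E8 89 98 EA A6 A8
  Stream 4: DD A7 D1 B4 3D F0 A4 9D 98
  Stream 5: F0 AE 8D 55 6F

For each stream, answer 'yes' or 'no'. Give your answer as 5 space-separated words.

Stream 1: error at byte offset 1. INVALID
Stream 2: decodes cleanly. VALID
Stream 3: decodes cleanly. VALID
Stream 4: decodes cleanly. VALID
Stream 5: error at byte offset 3. INVALID

Answer: no yes yes yes no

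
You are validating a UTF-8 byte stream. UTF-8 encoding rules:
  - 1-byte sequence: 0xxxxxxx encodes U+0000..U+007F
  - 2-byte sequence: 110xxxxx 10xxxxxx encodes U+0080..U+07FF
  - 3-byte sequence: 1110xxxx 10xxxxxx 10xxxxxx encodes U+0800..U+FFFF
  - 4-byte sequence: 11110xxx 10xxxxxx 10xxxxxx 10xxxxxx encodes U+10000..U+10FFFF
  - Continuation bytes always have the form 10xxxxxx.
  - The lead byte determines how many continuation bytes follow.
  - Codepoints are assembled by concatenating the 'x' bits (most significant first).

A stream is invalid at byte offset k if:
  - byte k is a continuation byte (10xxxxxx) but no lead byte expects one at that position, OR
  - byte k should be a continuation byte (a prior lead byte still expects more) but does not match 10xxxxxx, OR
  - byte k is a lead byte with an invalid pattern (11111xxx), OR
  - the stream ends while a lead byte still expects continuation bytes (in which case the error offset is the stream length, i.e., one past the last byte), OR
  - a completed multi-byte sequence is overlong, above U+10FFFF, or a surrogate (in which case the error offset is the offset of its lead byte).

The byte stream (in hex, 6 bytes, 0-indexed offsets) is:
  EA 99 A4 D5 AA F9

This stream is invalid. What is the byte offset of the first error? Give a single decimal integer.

Byte[0]=EA: 3-byte lead, need 2 cont bytes. acc=0xA
Byte[1]=99: continuation. acc=(acc<<6)|0x19=0x299
Byte[2]=A4: continuation. acc=(acc<<6)|0x24=0xA664
Completed: cp=U+A664 (starts at byte 0)
Byte[3]=D5: 2-byte lead, need 1 cont bytes. acc=0x15
Byte[4]=AA: continuation. acc=(acc<<6)|0x2A=0x56A
Completed: cp=U+056A (starts at byte 3)
Byte[5]=F9: INVALID lead byte (not 0xxx/110x/1110/11110)

Answer: 5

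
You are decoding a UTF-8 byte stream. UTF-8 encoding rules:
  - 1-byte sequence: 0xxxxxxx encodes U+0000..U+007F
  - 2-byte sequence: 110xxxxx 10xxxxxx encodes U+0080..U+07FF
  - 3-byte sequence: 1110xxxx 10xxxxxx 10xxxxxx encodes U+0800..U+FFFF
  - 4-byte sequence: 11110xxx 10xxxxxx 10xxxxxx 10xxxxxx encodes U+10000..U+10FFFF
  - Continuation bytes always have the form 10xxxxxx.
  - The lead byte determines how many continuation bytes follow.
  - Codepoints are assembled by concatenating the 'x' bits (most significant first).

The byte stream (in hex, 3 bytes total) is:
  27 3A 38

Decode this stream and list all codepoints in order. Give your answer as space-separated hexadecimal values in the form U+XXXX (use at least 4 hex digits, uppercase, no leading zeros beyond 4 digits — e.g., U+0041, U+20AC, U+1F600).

Answer: U+0027 U+003A U+0038

Derivation:
Byte[0]=27: 1-byte ASCII. cp=U+0027
Byte[1]=3A: 1-byte ASCII. cp=U+003A
Byte[2]=38: 1-byte ASCII. cp=U+0038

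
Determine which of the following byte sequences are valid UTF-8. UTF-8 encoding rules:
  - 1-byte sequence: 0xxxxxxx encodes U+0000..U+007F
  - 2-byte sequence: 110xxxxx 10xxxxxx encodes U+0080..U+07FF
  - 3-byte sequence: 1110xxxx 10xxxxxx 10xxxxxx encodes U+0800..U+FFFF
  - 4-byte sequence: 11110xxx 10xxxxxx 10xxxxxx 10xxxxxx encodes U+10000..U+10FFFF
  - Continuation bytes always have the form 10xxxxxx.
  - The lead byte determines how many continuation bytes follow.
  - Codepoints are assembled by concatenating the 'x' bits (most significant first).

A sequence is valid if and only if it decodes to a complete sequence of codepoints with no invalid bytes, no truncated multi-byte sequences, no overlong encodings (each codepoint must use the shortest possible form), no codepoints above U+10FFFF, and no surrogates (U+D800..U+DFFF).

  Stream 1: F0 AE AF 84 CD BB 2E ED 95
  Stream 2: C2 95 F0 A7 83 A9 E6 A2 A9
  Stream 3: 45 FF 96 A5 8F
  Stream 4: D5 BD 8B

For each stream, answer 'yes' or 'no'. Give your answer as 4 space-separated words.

Answer: no yes no no

Derivation:
Stream 1: error at byte offset 9. INVALID
Stream 2: decodes cleanly. VALID
Stream 3: error at byte offset 1. INVALID
Stream 4: error at byte offset 2. INVALID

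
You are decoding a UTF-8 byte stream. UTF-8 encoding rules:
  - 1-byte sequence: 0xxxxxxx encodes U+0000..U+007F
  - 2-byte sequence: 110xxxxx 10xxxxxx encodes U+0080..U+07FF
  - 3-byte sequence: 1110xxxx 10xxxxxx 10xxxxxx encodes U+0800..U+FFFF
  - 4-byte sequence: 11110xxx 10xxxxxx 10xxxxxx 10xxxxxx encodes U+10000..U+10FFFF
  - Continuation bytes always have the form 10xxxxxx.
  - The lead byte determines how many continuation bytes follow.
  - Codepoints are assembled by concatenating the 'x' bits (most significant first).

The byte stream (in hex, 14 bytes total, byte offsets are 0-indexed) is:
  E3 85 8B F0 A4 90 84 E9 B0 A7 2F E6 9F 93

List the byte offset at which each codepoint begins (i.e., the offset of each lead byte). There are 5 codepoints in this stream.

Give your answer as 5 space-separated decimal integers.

Byte[0]=E3: 3-byte lead, need 2 cont bytes. acc=0x3
Byte[1]=85: continuation. acc=(acc<<6)|0x05=0xC5
Byte[2]=8B: continuation. acc=(acc<<6)|0x0B=0x314B
Completed: cp=U+314B (starts at byte 0)
Byte[3]=F0: 4-byte lead, need 3 cont bytes. acc=0x0
Byte[4]=A4: continuation. acc=(acc<<6)|0x24=0x24
Byte[5]=90: continuation. acc=(acc<<6)|0x10=0x910
Byte[6]=84: continuation. acc=(acc<<6)|0x04=0x24404
Completed: cp=U+24404 (starts at byte 3)
Byte[7]=E9: 3-byte lead, need 2 cont bytes. acc=0x9
Byte[8]=B0: continuation. acc=(acc<<6)|0x30=0x270
Byte[9]=A7: continuation. acc=(acc<<6)|0x27=0x9C27
Completed: cp=U+9C27 (starts at byte 7)
Byte[10]=2F: 1-byte ASCII. cp=U+002F
Byte[11]=E6: 3-byte lead, need 2 cont bytes. acc=0x6
Byte[12]=9F: continuation. acc=(acc<<6)|0x1F=0x19F
Byte[13]=93: continuation. acc=(acc<<6)|0x13=0x67D3
Completed: cp=U+67D3 (starts at byte 11)

Answer: 0 3 7 10 11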